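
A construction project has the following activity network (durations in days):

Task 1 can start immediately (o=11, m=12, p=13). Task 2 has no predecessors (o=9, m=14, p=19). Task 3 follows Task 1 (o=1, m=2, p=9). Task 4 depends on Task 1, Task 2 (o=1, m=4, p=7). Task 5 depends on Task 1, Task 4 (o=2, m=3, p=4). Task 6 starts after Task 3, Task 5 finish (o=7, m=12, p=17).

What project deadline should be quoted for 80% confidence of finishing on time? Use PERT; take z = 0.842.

35.2 days

te_Task 1 = (11 + 4·12 + 13)/6 = 72/6 = 12; σ²_Task 1 = ((13−11)/6)² = 0.111
te_Task 2 = (9 + 4·14 + 19)/6 = 84/6 = 14; σ²_Task 2 = ((19−9)/6)² = 2.778
te_Task 3 = (1 + 4·2 + 9)/6 = 18/6 = 3; σ²_Task 3 = ((9−1)/6)² = 1.778
te_Task 4 = (1 + 4·4 + 7)/6 = 24/6 = 4; σ²_Task 4 = ((7−1)/6)² = 1.000
te_Task 5 = (2 + 4·3 + 4)/6 = 18/6 = 3; σ²_Task 5 = ((4−2)/6)² = 0.111
te_Task 6 = (7 + 4·12 + 17)/6 = 72/6 = 12; σ²_Task 6 = ((17−7)/6)² = 2.778

Forward pass:
ES_Task 1 = 0; EF_Task 1 = 12
ES_Task 2 = 0; EF_Task 2 = 14
ES_Task 3 = 12; EF_Task 3 = 12+3 = 15
ES_Task 4 = max(EF_Task 1=12, EF_Task 2=14) = 14; EF_Task 4 = 14+4 = 18
ES_Task 5 = max(EF_Task 1=12, EF_Task 4=18) = 18; EF_Task 5 = 18+3 = 21
ES_Task 6 = max(EF_Task 3=15, EF_Task 5=21) = 21; EF_Task 6 = 21+12 = 33
Expected project duration μ = 33 days. Critical path: Task 2 → Task 4 → Task 5 → Task 6.

Variance along critical path = 2.778 + 1.000 + 0.111 + 2.778 = 6.667; σ = 2.582 days.
D = μ + z·σ = 33 + 0.842·2.582 = 35.2 days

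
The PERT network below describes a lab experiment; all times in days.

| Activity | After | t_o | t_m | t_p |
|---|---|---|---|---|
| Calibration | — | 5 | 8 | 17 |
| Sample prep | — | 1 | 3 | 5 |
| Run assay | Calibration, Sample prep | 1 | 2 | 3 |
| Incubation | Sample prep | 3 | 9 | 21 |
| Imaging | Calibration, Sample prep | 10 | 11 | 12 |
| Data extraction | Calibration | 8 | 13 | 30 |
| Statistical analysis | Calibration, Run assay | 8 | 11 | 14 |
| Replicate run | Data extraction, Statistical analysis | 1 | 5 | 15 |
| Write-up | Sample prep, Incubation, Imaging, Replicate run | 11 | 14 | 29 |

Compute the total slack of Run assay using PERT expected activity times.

2 days

te_Calibration = (5 + 4·8 + 17)/6 = 54/6 = 9
te_Sample prep = (1 + 4·3 + 5)/6 = 18/6 = 3
te_Run assay = (1 + 4·2 + 3)/6 = 12/6 = 2
te_Incubation = (3 + 4·9 + 21)/6 = 60/6 = 10
te_Imaging = (10 + 4·11 + 12)/6 = 66/6 = 11
te_Data extraction = (8 + 4·13 + 30)/6 = 90/6 = 15
te_Statistical analysis = (8 + 4·11 + 14)/6 = 66/6 = 11
te_Replicate run = (1 + 4·5 + 15)/6 = 36/6 = 6
te_Write-up = (11 + 4·14 + 29)/6 = 96/6 = 16

Forward pass:
ES_Calibration = 0; EF_Calibration = 9
ES_Sample prep = 0; EF_Sample prep = 3
ES_Run assay = max(EF_Calibration=9, EF_Sample prep=3) = 9; EF_Run assay = 9+2 = 11
ES_Incubation = 3; EF_Incubation = 3+10 = 13
ES_Imaging = max(EF_Calibration=9, EF_Sample prep=3) = 9; EF_Imaging = 9+11 = 20
ES_Data extraction = 9; EF_Data extraction = 9+15 = 24
ES_Statistical analysis = max(EF_Calibration=9, EF_Run assay=11) = 11; EF_Statistical analysis = 11+11 = 22
ES_Replicate run = max(EF_Data extraction=24, EF_Statistical analysis=22) = 24; EF_Replicate run = 24+6 = 30
ES_Write-up = max(EF_Sample prep=3, EF_Incubation=13, EF_Imaging=20, EF_Replicate run=30) = 30; EF_Write-up = 30+16 = 46
Expected project duration μ = 46 days. Critical path: Calibration → Data extraction → Replicate run → Write-up.

Backward pass:
LF_Write-up = 46; LS_Write-up = 46−16 = 30
LF_Replicate run = LS_Write-up = 30; LS_Replicate run = 30−6 = 24
LF_Statistical analysis = LS_Replicate run = 24; LS_Statistical analysis = 24−11 = 13
LF_Data extraction = LS_Replicate run = 24; LS_Data extraction = 24−15 = 9
LF_Imaging = LS_Write-up = 30; LS_Imaging = 30−11 = 19
LF_Incubation = LS_Write-up = 30; LS_Incubation = 30−10 = 20
LF_Run assay = LS_Statistical analysis = 13; LS_Run assay = 13−2 = 11
LF_Sample prep = min(LS_Run assay=11, LS_Incubation=20, LS_Imaging=19, LS_Write-up=30) = 11; LS_Sample prep = 11−3 = 8
LF_Calibration = min(LS_Run assay=11, LS_Imaging=19, LS_Data extraction=9, LS_Statistical analysis=13) = 9; LS_Calibration = 9−9 = 0
Slack_Run assay = LS_Run assay − ES_Run assay = 11 − 9 = 2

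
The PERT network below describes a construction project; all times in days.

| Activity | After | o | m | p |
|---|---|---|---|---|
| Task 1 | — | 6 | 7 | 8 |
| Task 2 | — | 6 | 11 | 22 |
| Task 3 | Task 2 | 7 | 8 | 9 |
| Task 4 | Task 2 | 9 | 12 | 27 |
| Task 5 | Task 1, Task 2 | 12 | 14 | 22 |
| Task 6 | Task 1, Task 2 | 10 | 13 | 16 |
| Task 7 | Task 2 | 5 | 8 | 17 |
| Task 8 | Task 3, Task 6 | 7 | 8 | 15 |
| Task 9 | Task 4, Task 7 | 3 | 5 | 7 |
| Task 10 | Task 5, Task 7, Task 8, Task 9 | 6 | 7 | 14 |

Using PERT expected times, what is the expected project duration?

te_Task 1 = (6 + 4·7 + 8)/6 = 42/6 = 7
te_Task 2 = (6 + 4·11 + 22)/6 = 72/6 = 12
te_Task 3 = (7 + 4·8 + 9)/6 = 48/6 = 8
te_Task 4 = (9 + 4·12 + 27)/6 = 84/6 = 14
te_Task 5 = (12 + 4·14 + 22)/6 = 90/6 = 15
te_Task 6 = (10 + 4·13 + 16)/6 = 78/6 = 13
te_Task 7 = (5 + 4·8 + 17)/6 = 54/6 = 9
te_Task 8 = (7 + 4·8 + 15)/6 = 54/6 = 9
te_Task 9 = (3 + 4·5 + 7)/6 = 30/6 = 5
te_Task 10 = (6 + 4·7 + 14)/6 = 48/6 = 8

Forward pass:
ES_Task 1 = 0; EF_Task 1 = 7
ES_Task 2 = 0; EF_Task 2 = 12
ES_Task 3 = 12; EF_Task 3 = 12+8 = 20
ES_Task 4 = 12; EF_Task 4 = 12+14 = 26
ES_Task 5 = max(EF_Task 1=7, EF_Task 2=12) = 12; EF_Task 5 = 12+15 = 27
ES_Task 6 = max(EF_Task 1=7, EF_Task 2=12) = 12; EF_Task 6 = 12+13 = 25
ES_Task 7 = 12; EF_Task 7 = 12+9 = 21
ES_Task 8 = max(EF_Task 3=20, EF_Task 6=25) = 25; EF_Task 8 = 25+9 = 34
ES_Task 9 = max(EF_Task 4=26, EF_Task 7=21) = 26; EF_Task 9 = 26+5 = 31
ES_Task 10 = max(EF_Task 5=27, EF_Task 7=21, EF_Task 8=34, EF_Task 9=31) = 34; EF_Task 10 = 34+8 = 42
Expected project duration μ = 42 days. Critical path: Task 2 → Task 6 → Task 8 → Task 10.

42 days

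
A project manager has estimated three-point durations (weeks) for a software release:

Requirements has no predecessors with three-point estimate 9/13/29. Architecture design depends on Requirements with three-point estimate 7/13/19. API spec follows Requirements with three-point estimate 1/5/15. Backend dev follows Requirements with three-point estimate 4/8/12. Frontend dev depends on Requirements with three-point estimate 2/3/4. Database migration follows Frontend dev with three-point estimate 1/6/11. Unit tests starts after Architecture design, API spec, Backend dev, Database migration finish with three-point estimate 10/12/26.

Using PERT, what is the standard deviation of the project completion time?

te_Requirements = (9 + 4·13 + 29)/6 = 90/6 = 15; σ²_Requirements = ((29−9)/6)² = 11.111
te_Architecture design = (7 + 4·13 + 19)/6 = 78/6 = 13; σ²_Architecture design = ((19−7)/6)² = 4.000
te_API spec = (1 + 4·5 + 15)/6 = 36/6 = 6; σ²_API spec = ((15−1)/6)² = 5.444
te_Backend dev = (4 + 4·8 + 12)/6 = 48/6 = 8; σ²_Backend dev = ((12−4)/6)² = 1.778
te_Frontend dev = (2 + 4·3 + 4)/6 = 18/6 = 3; σ²_Frontend dev = ((4−2)/6)² = 0.111
te_Database migration = (1 + 4·6 + 11)/6 = 36/6 = 6; σ²_Database migration = ((11−1)/6)² = 2.778
te_Unit tests = (10 + 4·12 + 26)/6 = 84/6 = 14; σ²_Unit tests = ((26−10)/6)² = 7.111

Forward pass:
ES_Requirements = 0; EF_Requirements = 15
ES_Architecture design = 15; EF_Architecture design = 15+13 = 28
ES_API spec = 15; EF_API spec = 15+6 = 21
ES_Backend dev = 15; EF_Backend dev = 15+8 = 23
ES_Frontend dev = 15; EF_Frontend dev = 15+3 = 18
ES_Database migration = 18; EF_Database migration = 18+6 = 24
ES_Unit tests = max(EF_Architecture design=28, EF_API spec=21, EF_Backend dev=23, EF_Database migration=24) = 28; EF_Unit tests = 28+14 = 42
Expected project duration μ = 42 weeks. Critical path: Requirements → Architecture design → Unit tests.

Variance along critical path = 11.111 + 4.000 + 7.111 = 22.222
σ = √22.222 = 4.714 weeks

4.71 weeks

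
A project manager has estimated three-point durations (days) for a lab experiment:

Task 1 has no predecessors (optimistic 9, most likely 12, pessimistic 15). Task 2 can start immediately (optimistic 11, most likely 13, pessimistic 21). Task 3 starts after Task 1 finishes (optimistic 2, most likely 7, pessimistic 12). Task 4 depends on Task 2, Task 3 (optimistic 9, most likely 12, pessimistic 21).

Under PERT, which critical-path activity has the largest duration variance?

te_Task 1 = (9 + 4·12 + 15)/6 = 72/6 = 12; σ²_Task 1 = ((15−9)/6)² = 1.000
te_Task 2 = (11 + 4·13 + 21)/6 = 84/6 = 14; σ²_Task 2 = ((21−11)/6)² = 2.778
te_Task 3 = (2 + 4·7 + 12)/6 = 42/6 = 7; σ²_Task 3 = ((12−2)/6)² = 2.778
te_Task 4 = (9 + 4·12 + 21)/6 = 78/6 = 13; σ²_Task 4 = ((21−9)/6)² = 4.000

Forward pass:
ES_Task 1 = 0; EF_Task 1 = 12
ES_Task 2 = 0; EF_Task 2 = 14
ES_Task 3 = 12; EF_Task 3 = 12+7 = 19
ES_Task 4 = max(EF_Task 2=14, EF_Task 3=19) = 19; EF_Task 4 = 19+13 = 32
Expected project duration μ = 32 days. Critical path: Task 1 → Task 3 → Task 4.

Variances on critical path: σ²_Task 1=1.000, σ²_Task 3=2.778, σ²_Task 4=4.000.
Largest is σ²_Task 4 = 4.000.

Task 4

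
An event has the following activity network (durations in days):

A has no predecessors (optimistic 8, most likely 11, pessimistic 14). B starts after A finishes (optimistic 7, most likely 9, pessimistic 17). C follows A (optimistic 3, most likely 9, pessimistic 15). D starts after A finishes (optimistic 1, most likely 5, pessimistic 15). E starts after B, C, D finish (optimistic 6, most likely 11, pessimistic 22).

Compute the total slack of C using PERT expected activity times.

1 days

te_A = (8 + 4·11 + 14)/6 = 66/6 = 11
te_B = (7 + 4·9 + 17)/6 = 60/6 = 10
te_C = (3 + 4·9 + 15)/6 = 54/6 = 9
te_D = (1 + 4·5 + 15)/6 = 36/6 = 6
te_E = (6 + 4·11 + 22)/6 = 72/6 = 12

Forward pass:
ES_A = 0; EF_A = 11
ES_B = 11; EF_B = 11+10 = 21
ES_C = 11; EF_C = 11+9 = 20
ES_D = 11; EF_D = 11+6 = 17
ES_E = max(EF_B=21, EF_C=20, EF_D=17) = 21; EF_E = 21+12 = 33
Expected project duration μ = 33 days. Critical path: A → B → E.

Backward pass:
LF_E = 33; LS_E = 33−12 = 21
LF_D = LS_E = 21; LS_D = 21−6 = 15
LF_C = LS_E = 21; LS_C = 21−9 = 12
LF_B = LS_E = 21; LS_B = 21−10 = 11
LF_A = min(LS_B=11, LS_C=12, LS_D=15) = 11; LS_A = 11−11 = 0
Slack_C = LS_C − ES_C = 12 − 11 = 1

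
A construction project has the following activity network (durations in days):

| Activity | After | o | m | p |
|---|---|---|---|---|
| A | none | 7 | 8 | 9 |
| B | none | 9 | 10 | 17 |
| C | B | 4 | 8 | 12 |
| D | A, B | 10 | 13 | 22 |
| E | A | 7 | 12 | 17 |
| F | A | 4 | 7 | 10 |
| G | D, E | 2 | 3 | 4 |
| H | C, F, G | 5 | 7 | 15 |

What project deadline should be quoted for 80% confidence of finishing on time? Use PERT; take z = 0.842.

38.5 days

te_A = (7 + 4·8 + 9)/6 = 48/6 = 8; σ²_A = ((9−7)/6)² = 0.111
te_B = (9 + 4·10 + 17)/6 = 66/6 = 11; σ²_B = ((17−9)/6)² = 1.778
te_C = (4 + 4·8 + 12)/6 = 48/6 = 8; σ²_C = ((12−4)/6)² = 1.778
te_D = (10 + 4·13 + 22)/6 = 84/6 = 14; σ²_D = ((22−10)/6)² = 4.000
te_E = (7 + 4·12 + 17)/6 = 72/6 = 12; σ²_E = ((17−7)/6)² = 2.778
te_F = (4 + 4·7 + 10)/6 = 42/6 = 7; σ²_F = ((10−4)/6)² = 1.000
te_G = (2 + 4·3 + 4)/6 = 18/6 = 3; σ²_G = ((4−2)/6)² = 0.111
te_H = (5 + 4·7 + 15)/6 = 48/6 = 8; σ²_H = ((15−5)/6)² = 2.778

Forward pass:
ES_A = 0; EF_A = 8
ES_B = 0; EF_B = 11
ES_C = 11; EF_C = 11+8 = 19
ES_D = max(EF_A=8, EF_B=11) = 11; EF_D = 11+14 = 25
ES_E = 8; EF_E = 8+12 = 20
ES_F = 8; EF_F = 8+7 = 15
ES_G = max(EF_D=25, EF_E=20) = 25; EF_G = 25+3 = 28
ES_H = max(EF_C=19, EF_F=15, EF_G=28) = 28; EF_H = 28+8 = 36
Expected project duration μ = 36 days. Critical path: B → D → G → H.

Variance along critical path = 1.778 + 4.000 + 0.111 + 2.778 = 8.667; σ = 2.944 days.
D = μ + z·σ = 36 + 0.842·2.944 = 38.5 days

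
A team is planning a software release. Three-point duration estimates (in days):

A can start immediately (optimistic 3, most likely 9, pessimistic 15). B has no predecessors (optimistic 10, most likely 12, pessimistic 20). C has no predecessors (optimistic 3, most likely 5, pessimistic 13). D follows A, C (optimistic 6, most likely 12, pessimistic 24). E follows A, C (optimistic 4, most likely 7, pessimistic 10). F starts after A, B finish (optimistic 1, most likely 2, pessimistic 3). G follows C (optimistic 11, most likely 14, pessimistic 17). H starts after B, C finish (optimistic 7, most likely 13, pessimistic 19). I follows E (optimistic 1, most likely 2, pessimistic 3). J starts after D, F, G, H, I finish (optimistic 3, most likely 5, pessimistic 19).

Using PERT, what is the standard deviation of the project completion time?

3.73 days

te_A = (3 + 4·9 + 15)/6 = 54/6 = 9; σ²_A = ((15−3)/6)² = 4.000
te_B = (10 + 4·12 + 20)/6 = 78/6 = 13; σ²_B = ((20−10)/6)² = 2.778
te_C = (3 + 4·5 + 13)/6 = 36/6 = 6; σ²_C = ((13−3)/6)² = 2.778
te_D = (6 + 4·12 + 24)/6 = 78/6 = 13; σ²_D = ((24−6)/6)² = 9.000
te_E = (4 + 4·7 + 10)/6 = 42/6 = 7; σ²_E = ((10−4)/6)² = 1.000
te_F = (1 + 4·2 + 3)/6 = 12/6 = 2; σ²_F = ((3−1)/6)² = 0.111
te_G = (11 + 4·14 + 17)/6 = 84/6 = 14; σ²_G = ((17−11)/6)² = 1.000
te_H = (7 + 4·13 + 19)/6 = 78/6 = 13; σ²_H = ((19−7)/6)² = 4.000
te_I = (1 + 4·2 + 3)/6 = 12/6 = 2; σ²_I = ((3−1)/6)² = 0.111
te_J = (3 + 4·5 + 19)/6 = 42/6 = 7; σ²_J = ((19−3)/6)² = 7.111

Forward pass:
ES_A = 0; EF_A = 9
ES_B = 0; EF_B = 13
ES_C = 0; EF_C = 6
ES_D = max(EF_A=9, EF_C=6) = 9; EF_D = 9+13 = 22
ES_E = max(EF_A=9, EF_C=6) = 9; EF_E = 9+7 = 16
ES_F = max(EF_A=9, EF_B=13) = 13; EF_F = 13+2 = 15
ES_G = 6; EF_G = 6+14 = 20
ES_H = max(EF_B=13, EF_C=6) = 13; EF_H = 13+13 = 26
ES_I = 16; EF_I = 16+2 = 18
ES_J = max(EF_D=22, EF_F=15, EF_G=20, EF_H=26, EF_I=18) = 26; EF_J = 26+7 = 33
Expected project duration μ = 33 days. Critical path: B → H → J.

Variance along critical path = 2.778 + 4.000 + 7.111 = 13.889
σ = √13.889 = 3.727 days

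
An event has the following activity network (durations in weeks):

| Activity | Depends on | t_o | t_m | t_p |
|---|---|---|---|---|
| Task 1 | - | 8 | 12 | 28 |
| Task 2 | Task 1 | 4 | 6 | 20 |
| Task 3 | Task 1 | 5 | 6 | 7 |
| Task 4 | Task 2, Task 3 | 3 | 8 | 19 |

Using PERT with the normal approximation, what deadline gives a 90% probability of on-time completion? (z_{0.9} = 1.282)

37.5 weeks

te_Task 1 = (8 + 4·12 + 28)/6 = 84/6 = 14; σ²_Task 1 = ((28−8)/6)² = 11.111
te_Task 2 = (4 + 4·6 + 20)/6 = 48/6 = 8; σ²_Task 2 = ((20−4)/6)² = 7.111
te_Task 3 = (5 + 4·6 + 7)/6 = 36/6 = 6; σ²_Task 3 = ((7−5)/6)² = 0.111
te_Task 4 = (3 + 4·8 + 19)/6 = 54/6 = 9; σ²_Task 4 = ((19−3)/6)² = 7.111

Forward pass:
ES_Task 1 = 0; EF_Task 1 = 14
ES_Task 2 = 14; EF_Task 2 = 14+8 = 22
ES_Task 3 = 14; EF_Task 3 = 14+6 = 20
ES_Task 4 = max(EF_Task 2=22, EF_Task 3=20) = 22; EF_Task 4 = 22+9 = 31
Expected project duration μ = 31 weeks. Critical path: Task 1 → Task 2 → Task 4.

Variance along critical path = 11.111 + 7.111 + 7.111 = 25.333; σ = 5.033 weeks.
D = μ + z·σ = 31 + 1.282·5.033 = 37.5 weeks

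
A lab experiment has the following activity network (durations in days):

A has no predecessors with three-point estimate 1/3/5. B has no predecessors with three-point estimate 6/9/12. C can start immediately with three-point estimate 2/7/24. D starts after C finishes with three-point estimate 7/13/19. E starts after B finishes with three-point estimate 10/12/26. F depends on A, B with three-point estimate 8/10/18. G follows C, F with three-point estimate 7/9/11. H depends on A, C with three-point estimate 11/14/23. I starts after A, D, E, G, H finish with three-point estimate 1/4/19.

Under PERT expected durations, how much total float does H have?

te_A = (1 + 4·3 + 5)/6 = 18/6 = 3
te_B = (6 + 4·9 + 12)/6 = 54/6 = 9
te_C = (2 + 4·7 + 24)/6 = 54/6 = 9
te_D = (7 + 4·13 + 19)/6 = 78/6 = 13
te_E = (10 + 4·12 + 26)/6 = 84/6 = 14
te_F = (8 + 4·10 + 18)/6 = 66/6 = 11
te_G = (7 + 4·9 + 11)/6 = 54/6 = 9
te_H = (11 + 4·14 + 23)/6 = 90/6 = 15
te_I = (1 + 4·4 + 19)/6 = 36/6 = 6

Forward pass:
ES_A = 0; EF_A = 3
ES_B = 0; EF_B = 9
ES_C = 0; EF_C = 9
ES_D = 9; EF_D = 9+13 = 22
ES_E = 9; EF_E = 9+14 = 23
ES_F = max(EF_A=3, EF_B=9) = 9; EF_F = 9+11 = 20
ES_G = max(EF_C=9, EF_F=20) = 20; EF_G = 20+9 = 29
ES_H = max(EF_A=3, EF_C=9) = 9; EF_H = 9+15 = 24
ES_I = max(EF_A=3, EF_D=22, EF_E=23, EF_G=29, EF_H=24) = 29; EF_I = 29+6 = 35
Expected project duration μ = 35 days. Critical path: B → F → G → I.

Backward pass:
LF_I = 35; LS_I = 35−6 = 29
LF_H = LS_I = 29; LS_H = 29−15 = 14
LF_G = LS_I = 29; LS_G = 29−9 = 20
LF_F = LS_G = 20; LS_F = 20−11 = 9
LF_E = LS_I = 29; LS_E = 29−14 = 15
LF_D = LS_I = 29; LS_D = 29−13 = 16
LF_C = min(LS_D=16, LS_G=20, LS_H=14) = 14; LS_C = 14−9 = 5
LF_B = min(LS_E=15, LS_F=9) = 9; LS_B = 9−9 = 0
LF_A = min(LS_F=9, LS_H=14, LS_I=29) = 9; LS_A = 9−3 = 6
Slack_H = LS_H − ES_H = 14 − 9 = 5

5 days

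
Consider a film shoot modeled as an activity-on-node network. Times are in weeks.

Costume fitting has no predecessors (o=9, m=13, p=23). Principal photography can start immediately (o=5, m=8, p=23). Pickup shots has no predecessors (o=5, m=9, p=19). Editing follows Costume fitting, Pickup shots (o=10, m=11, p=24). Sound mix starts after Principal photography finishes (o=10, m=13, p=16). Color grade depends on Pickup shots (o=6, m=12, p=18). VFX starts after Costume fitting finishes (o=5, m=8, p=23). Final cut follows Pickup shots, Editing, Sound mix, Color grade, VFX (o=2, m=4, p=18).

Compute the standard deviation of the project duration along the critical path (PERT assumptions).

te_Costume fitting = (9 + 4·13 + 23)/6 = 84/6 = 14; σ²_Costume fitting = ((23−9)/6)² = 5.444
te_Principal photography = (5 + 4·8 + 23)/6 = 60/6 = 10; σ²_Principal photography = ((23−5)/6)² = 9.000
te_Pickup shots = (5 + 4·9 + 19)/6 = 60/6 = 10; σ²_Pickup shots = ((19−5)/6)² = 5.444
te_Editing = (10 + 4·11 + 24)/6 = 78/6 = 13; σ²_Editing = ((24−10)/6)² = 5.444
te_Sound mix = (10 + 4·13 + 16)/6 = 78/6 = 13; σ²_Sound mix = ((16−10)/6)² = 1.000
te_Color grade = (6 + 4·12 + 18)/6 = 72/6 = 12; σ²_Color grade = ((18−6)/6)² = 4.000
te_VFX = (5 + 4·8 + 23)/6 = 60/6 = 10; σ²_VFX = ((23−5)/6)² = 9.000
te_Final cut = (2 + 4·4 + 18)/6 = 36/6 = 6; σ²_Final cut = ((18−2)/6)² = 7.111

Forward pass:
ES_Costume fitting = 0; EF_Costume fitting = 14
ES_Principal photography = 0; EF_Principal photography = 10
ES_Pickup shots = 0; EF_Pickup shots = 10
ES_Editing = max(EF_Costume fitting=14, EF_Pickup shots=10) = 14; EF_Editing = 14+13 = 27
ES_Sound mix = 10; EF_Sound mix = 10+13 = 23
ES_Color grade = 10; EF_Color grade = 10+12 = 22
ES_VFX = 14; EF_VFX = 14+10 = 24
ES_Final cut = max(EF_Pickup shots=10, EF_Editing=27, EF_Sound mix=23, EF_Color grade=22, EF_VFX=24) = 27; EF_Final cut = 27+6 = 33
Expected project duration μ = 33 weeks. Critical path: Costume fitting → Editing → Final cut.

Variance along critical path = 5.444 + 5.444 + 7.111 = 18.000
σ = √18.000 = 4.243 weeks

4.24 weeks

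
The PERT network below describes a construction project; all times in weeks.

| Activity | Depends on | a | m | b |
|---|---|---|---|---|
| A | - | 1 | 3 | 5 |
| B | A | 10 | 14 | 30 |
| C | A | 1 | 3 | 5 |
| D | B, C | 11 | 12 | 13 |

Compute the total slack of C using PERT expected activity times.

13 weeks

te_A = (1 + 4·3 + 5)/6 = 18/6 = 3
te_B = (10 + 4·14 + 30)/6 = 96/6 = 16
te_C = (1 + 4·3 + 5)/6 = 18/6 = 3
te_D = (11 + 4·12 + 13)/6 = 72/6 = 12

Forward pass:
ES_A = 0; EF_A = 3
ES_B = 3; EF_B = 3+16 = 19
ES_C = 3; EF_C = 3+3 = 6
ES_D = max(EF_B=19, EF_C=6) = 19; EF_D = 19+12 = 31
Expected project duration μ = 31 weeks. Critical path: A → B → D.

Backward pass:
LF_D = 31; LS_D = 31−12 = 19
LF_C = LS_D = 19; LS_C = 19−3 = 16
LF_B = LS_D = 19; LS_B = 19−16 = 3
LF_A = min(LS_B=3, LS_C=16) = 3; LS_A = 3−3 = 0
Slack_C = LS_C − ES_C = 16 − 3 = 13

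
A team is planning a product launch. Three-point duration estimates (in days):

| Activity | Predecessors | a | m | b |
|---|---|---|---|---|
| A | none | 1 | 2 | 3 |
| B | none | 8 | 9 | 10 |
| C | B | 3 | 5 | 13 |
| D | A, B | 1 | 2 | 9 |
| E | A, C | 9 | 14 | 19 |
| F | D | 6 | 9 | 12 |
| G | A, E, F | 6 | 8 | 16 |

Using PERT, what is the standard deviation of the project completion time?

te_A = (1 + 4·2 + 3)/6 = 12/6 = 2; σ²_A = ((3−1)/6)² = 0.111
te_B = (8 + 4·9 + 10)/6 = 54/6 = 9; σ²_B = ((10−8)/6)² = 0.111
te_C = (3 + 4·5 + 13)/6 = 36/6 = 6; σ²_C = ((13−3)/6)² = 2.778
te_D = (1 + 4·2 + 9)/6 = 18/6 = 3; σ²_D = ((9−1)/6)² = 1.778
te_E = (9 + 4·14 + 19)/6 = 84/6 = 14; σ²_E = ((19−9)/6)² = 2.778
te_F = (6 + 4·9 + 12)/6 = 54/6 = 9; σ²_F = ((12−6)/6)² = 1.000
te_G = (6 + 4·8 + 16)/6 = 54/6 = 9; σ²_G = ((16−6)/6)² = 2.778

Forward pass:
ES_A = 0; EF_A = 2
ES_B = 0; EF_B = 9
ES_C = 9; EF_C = 9+6 = 15
ES_D = max(EF_A=2, EF_B=9) = 9; EF_D = 9+3 = 12
ES_E = max(EF_A=2, EF_C=15) = 15; EF_E = 15+14 = 29
ES_F = 12; EF_F = 12+9 = 21
ES_G = max(EF_A=2, EF_E=29, EF_F=21) = 29; EF_G = 29+9 = 38
Expected project duration μ = 38 days. Critical path: B → C → E → G.

Variance along critical path = 0.111 + 2.778 + 2.778 + 2.778 = 8.444
σ = √8.444 = 2.906 days

2.91 days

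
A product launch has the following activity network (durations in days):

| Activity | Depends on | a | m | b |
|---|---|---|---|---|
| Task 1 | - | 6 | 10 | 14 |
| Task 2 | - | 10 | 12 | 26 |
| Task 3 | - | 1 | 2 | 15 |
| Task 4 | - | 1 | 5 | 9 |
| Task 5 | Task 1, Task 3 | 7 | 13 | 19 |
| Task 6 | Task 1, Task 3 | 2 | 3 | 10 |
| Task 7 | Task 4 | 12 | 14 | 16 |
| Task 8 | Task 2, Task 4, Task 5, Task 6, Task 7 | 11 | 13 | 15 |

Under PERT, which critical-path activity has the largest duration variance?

te_Task 1 = (6 + 4·10 + 14)/6 = 60/6 = 10; σ²_Task 1 = ((14−6)/6)² = 1.778
te_Task 2 = (10 + 4·12 + 26)/6 = 84/6 = 14; σ²_Task 2 = ((26−10)/6)² = 7.111
te_Task 3 = (1 + 4·2 + 15)/6 = 24/6 = 4; σ²_Task 3 = ((15−1)/6)² = 5.444
te_Task 4 = (1 + 4·5 + 9)/6 = 30/6 = 5; σ²_Task 4 = ((9−1)/6)² = 1.778
te_Task 5 = (7 + 4·13 + 19)/6 = 78/6 = 13; σ²_Task 5 = ((19−7)/6)² = 4.000
te_Task 6 = (2 + 4·3 + 10)/6 = 24/6 = 4; σ²_Task 6 = ((10−2)/6)² = 1.778
te_Task 7 = (12 + 4·14 + 16)/6 = 84/6 = 14; σ²_Task 7 = ((16−12)/6)² = 0.444
te_Task 8 = (11 + 4·13 + 15)/6 = 78/6 = 13; σ²_Task 8 = ((15−11)/6)² = 0.444

Forward pass:
ES_Task 1 = 0; EF_Task 1 = 10
ES_Task 2 = 0; EF_Task 2 = 14
ES_Task 3 = 0; EF_Task 3 = 4
ES_Task 4 = 0; EF_Task 4 = 5
ES_Task 5 = max(EF_Task 1=10, EF_Task 3=4) = 10; EF_Task 5 = 10+13 = 23
ES_Task 6 = max(EF_Task 1=10, EF_Task 3=4) = 10; EF_Task 6 = 10+4 = 14
ES_Task 7 = 5; EF_Task 7 = 5+14 = 19
ES_Task 8 = max(EF_Task 2=14, EF_Task 4=5, EF_Task 5=23, EF_Task 6=14, EF_Task 7=19) = 23; EF_Task 8 = 23+13 = 36
Expected project duration μ = 36 days. Critical path: Task 1 → Task 5 → Task 8.

Variances on critical path: σ²_Task 1=1.778, σ²_Task 5=4.000, σ²_Task 8=0.444.
Largest is σ²_Task 5 = 4.000.

Task 5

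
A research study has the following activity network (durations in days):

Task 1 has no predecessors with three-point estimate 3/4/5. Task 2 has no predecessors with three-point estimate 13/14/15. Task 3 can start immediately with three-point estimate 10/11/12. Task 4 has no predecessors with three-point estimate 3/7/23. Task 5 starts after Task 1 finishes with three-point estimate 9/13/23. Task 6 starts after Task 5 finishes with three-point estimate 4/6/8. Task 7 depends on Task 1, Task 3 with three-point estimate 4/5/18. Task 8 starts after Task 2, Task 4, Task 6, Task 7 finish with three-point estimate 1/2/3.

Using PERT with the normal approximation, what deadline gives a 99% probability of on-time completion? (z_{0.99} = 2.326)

te_Task 1 = (3 + 4·4 + 5)/6 = 24/6 = 4; σ²_Task 1 = ((5−3)/6)² = 0.111
te_Task 2 = (13 + 4·14 + 15)/6 = 84/6 = 14; σ²_Task 2 = ((15−13)/6)² = 0.111
te_Task 3 = (10 + 4·11 + 12)/6 = 66/6 = 11; σ²_Task 3 = ((12−10)/6)² = 0.111
te_Task 4 = (3 + 4·7 + 23)/6 = 54/6 = 9; σ²_Task 4 = ((23−3)/6)² = 11.111
te_Task 5 = (9 + 4·13 + 23)/6 = 84/6 = 14; σ²_Task 5 = ((23−9)/6)² = 5.444
te_Task 6 = (4 + 4·6 + 8)/6 = 36/6 = 6; σ²_Task 6 = ((8−4)/6)² = 0.444
te_Task 7 = (4 + 4·5 + 18)/6 = 42/6 = 7; σ²_Task 7 = ((18−4)/6)² = 5.444
te_Task 8 = (1 + 4·2 + 3)/6 = 12/6 = 2; σ²_Task 8 = ((3−1)/6)² = 0.111

Forward pass:
ES_Task 1 = 0; EF_Task 1 = 4
ES_Task 2 = 0; EF_Task 2 = 14
ES_Task 3 = 0; EF_Task 3 = 11
ES_Task 4 = 0; EF_Task 4 = 9
ES_Task 5 = 4; EF_Task 5 = 4+14 = 18
ES_Task 6 = 18; EF_Task 6 = 18+6 = 24
ES_Task 7 = max(EF_Task 1=4, EF_Task 3=11) = 11; EF_Task 7 = 11+7 = 18
ES_Task 8 = max(EF_Task 2=14, EF_Task 4=9, EF_Task 6=24, EF_Task 7=18) = 24; EF_Task 8 = 24+2 = 26
Expected project duration μ = 26 days. Critical path: Task 1 → Task 5 → Task 6 → Task 8.

Variance along critical path = 0.111 + 5.444 + 0.444 + 0.111 = 6.111; σ = 2.472 days.
D = μ + z·σ = 26 + 2.326·2.472 = 31.8 days

31.8 days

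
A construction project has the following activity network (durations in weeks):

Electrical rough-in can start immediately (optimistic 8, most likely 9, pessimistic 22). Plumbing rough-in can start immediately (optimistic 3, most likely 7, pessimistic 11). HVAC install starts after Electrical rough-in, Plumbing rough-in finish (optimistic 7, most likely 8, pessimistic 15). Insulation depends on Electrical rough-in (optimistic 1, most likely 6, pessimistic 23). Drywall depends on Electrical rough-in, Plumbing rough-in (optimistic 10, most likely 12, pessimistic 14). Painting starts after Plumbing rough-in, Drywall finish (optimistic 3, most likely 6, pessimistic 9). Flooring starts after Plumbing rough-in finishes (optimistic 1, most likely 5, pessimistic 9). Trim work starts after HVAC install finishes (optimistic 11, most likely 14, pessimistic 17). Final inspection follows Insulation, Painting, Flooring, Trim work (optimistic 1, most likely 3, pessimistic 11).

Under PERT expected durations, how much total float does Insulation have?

te_Electrical rough-in = (8 + 4·9 + 22)/6 = 66/6 = 11
te_Plumbing rough-in = (3 + 4·7 + 11)/6 = 42/6 = 7
te_HVAC install = (7 + 4·8 + 15)/6 = 54/6 = 9
te_Insulation = (1 + 4·6 + 23)/6 = 48/6 = 8
te_Drywall = (10 + 4·12 + 14)/6 = 72/6 = 12
te_Painting = (3 + 4·6 + 9)/6 = 36/6 = 6
te_Flooring = (1 + 4·5 + 9)/6 = 30/6 = 5
te_Trim work = (11 + 4·14 + 17)/6 = 84/6 = 14
te_Final inspection = (1 + 4·3 + 11)/6 = 24/6 = 4

Forward pass:
ES_Electrical rough-in = 0; EF_Electrical rough-in = 11
ES_Plumbing rough-in = 0; EF_Plumbing rough-in = 7
ES_HVAC install = max(EF_Electrical rough-in=11, EF_Plumbing rough-in=7) = 11; EF_HVAC install = 11+9 = 20
ES_Insulation = 11; EF_Insulation = 11+8 = 19
ES_Drywall = max(EF_Electrical rough-in=11, EF_Plumbing rough-in=7) = 11; EF_Drywall = 11+12 = 23
ES_Painting = max(EF_Plumbing rough-in=7, EF_Drywall=23) = 23; EF_Painting = 23+6 = 29
ES_Flooring = 7; EF_Flooring = 7+5 = 12
ES_Trim work = 20; EF_Trim work = 20+14 = 34
ES_Final inspection = max(EF_Insulation=19, EF_Painting=29, EF_Flooring=12, EF_Trim work=34) = 34; EF_Final inspection = 34+4 = 38
Expected project duration μ = 38 weeks. Critical path: Electrical rough-in → HVAC install → Trim work → Final inspection.

Backward pass:
LF_Final inspection = 38; LS_Final inspection = 38−4 = 34
LF_Trim work = LS_Final inspection = 34; LS_Trim work = 34−14 = 20
LF_Flooring = LS_Final inspection = 34; LS_Flooring = 34−5 = 29
LF_Painting = LS_Final inspection = 34; LS_Painting = 34−6 = 28
LF_Drywall = LS_Painting = 28; LS_Drywall = 28−12 = 16
LF_Insulation = LS_Final inspection = 34; LS_Insulation = 34−8 = 26
LF_HVAC install = LS_Trim work = 20; LS_HVAC install = 20−9 = 11
LF_Plumbing rough-in = min(LS_HVAC install=11, LS_Drywall=16, LS_Painting=28, LS_Flooring=29) = 11; LS_Plumbing rough-in = 11−7 = 4
LF_Electrical rough-in = min(LS_HVAC install=11, LS_Insulation=26, LS_Drywall=16) = 11; LS_Electrical rough-in = 11−11 = 0
Slack_Insulation = LS_Insulation − ES_Insulation = 26 − 11 = 15

15 weeks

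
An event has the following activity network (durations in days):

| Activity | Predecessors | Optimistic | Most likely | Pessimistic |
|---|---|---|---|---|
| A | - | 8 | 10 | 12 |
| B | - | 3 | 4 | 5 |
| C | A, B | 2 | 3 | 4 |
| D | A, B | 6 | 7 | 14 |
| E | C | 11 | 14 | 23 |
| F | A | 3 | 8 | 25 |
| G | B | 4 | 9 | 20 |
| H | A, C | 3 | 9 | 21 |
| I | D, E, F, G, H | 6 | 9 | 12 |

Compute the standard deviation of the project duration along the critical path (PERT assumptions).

te_A = (8 + 4·10 + 12)/6 = 60/6 = 10; σ²_A = ((12−8)/6)² = 0.444
te_B = (3 + 4·4 + 5)/6 = 24/6 = 4; σ²_B = ((5−3)/6)² = 0.111
te_C = (2 + 4·3 + 4)/6 = 18/6 = 3; σ²_C = ((4−2)/6)² = 0.111
te_D = (6 + 4·7 + 14)/6 = 48/6 = 8; σ²_D = ((14−6)/6)² = 1.778
te_E = (11 + 4·14 + 23)/6 = 90/6 = 15; σ²_E = ((23−11)/6)² = 4.000
te_F = (3 + 4·8 + 25)/6 = 60/6 = 10; σ²_F = ((25−3)/6)² = 13.444
te_G = (4 + 4·9 + 20)/6 = 60/6 = 10; σ²_G = ((20−4)/6)² = 7.111
te_H = (3 + 4·9 + 21)/6 = 60/6 = 10; σ²_H = ((21−3)/6)² = 9.000
te_I = (6 + 4·9 + 12)/6 = 54/6 = 9; σ²_I = ((12−6)/6)² = 1.000

Forward pass:
ES_A = 0; EF_A = 10
ES_B = 0; EF_B = 4
ES_C = max(EF_A=10, EF_B=4) = 10; EF_C = 10+3 = 13
ES_D = max(EF_A=10, EF_B=4) = 10; EF_D = 10+8 = 18
ES_E = 13; EF_E = 13+15 = 28
ES_F = 10; EF_F = 10+10 = 20
ES_G = 4; EF_G = 4+10 = 14
ES_H = max(EF_A=10, EF_C=13) = 13; EF_H = 13+10 = 23
ES_I = max(EF_D=18, EF_E=28, EF_F=20, EF_G=14, EF_H=23) = 28; EF_I = 28+9 = 37
Expected project duration μ = 37 days. Critical path: A → C → E → I.

Variance along critical path = 0.444 + 0.111 + 4.000 + 1.000 = 5.556
σ = √5.556 = 2.357 days

2.36 days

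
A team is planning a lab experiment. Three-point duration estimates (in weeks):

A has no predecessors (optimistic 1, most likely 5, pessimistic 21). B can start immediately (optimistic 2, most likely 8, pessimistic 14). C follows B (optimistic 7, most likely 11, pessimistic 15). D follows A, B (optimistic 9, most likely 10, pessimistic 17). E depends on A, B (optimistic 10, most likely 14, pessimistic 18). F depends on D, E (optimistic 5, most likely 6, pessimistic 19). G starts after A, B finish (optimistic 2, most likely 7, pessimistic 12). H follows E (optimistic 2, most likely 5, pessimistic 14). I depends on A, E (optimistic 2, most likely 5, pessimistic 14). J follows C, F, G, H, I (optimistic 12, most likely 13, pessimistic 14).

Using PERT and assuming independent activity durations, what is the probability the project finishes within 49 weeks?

0.963

te_A = (1 + 4·5 + 21)/6 = 42/6 = 7; σ²_A = ((21−1)/6)² = 11.111
te_B = (2 + 4·8 + 14)/6 = 48/6 = 8; σ²_B = ((14−2)/6)² = 4.000
te_C = (7 + 4·11 + 15)/6 = 66/6 = 11; σ²_C = ((15−7)/6)² = 1.778
te_D = (9 + 4·10 + 17)/6 = 66/6 = 11; σ²_D = ((17−9)/6)² = 1.778
te_E = (10 + 4·14 + 18)/6 = 84/6 = 14; σ²_E = ((18−10)/6)² = 1.778
te_F = (5 + 4·6 + 19)/6 = 48/6 = 8; σ²_F = ((19−5)/6)² = 5.444
te_G = (2 + 4·7 + 12)/6 = 42/6 = 7; σ²_G = ((12−2)/6)² = 2.778
te_H = (2 + 4·5 + 14)/6 = 36/6 = 6; σ²_H = ((14−2)/6)² = 4.000
te_I = (2 + 4·5 + 14)/6 = 36/6 = 6; σ²_I = ((14−2)/6)² = 4.000
te_J = (12 + 4·13 + 14)/6 = 78/6 = 13; σ²_J = ((14−12)/6)² = 0.111

Forward pass:
ES_A = 0; EF_A = 7
ES_B = 0; EF_B = 8
ES_C = 8; EF_C = 8+11 = 19
ES_D = max(EF_A=7, EF_B=8) = 8; EF_D = 8+11 = 19
ES_E = max(EF_A=7, EF_B=8) = 8; EF_E = 8+14 = 22
ES_F = max(EF_D=19, EF_E=22) = 22; EF_F = 22+8 = 30
ES_G = max(EF_A=7, EF_B=8) = 8; EF_G = 8+7 = 15
ES_H = 22; EF_H = 22+6 = 28
ES_I = max(EF_A=7, EF_E=22) = 22; EF_I = 22+6 = 28
ES_J = max(EF_C=19, EF_F=30, EF_G=15, EF_H=28, EF_I=28) = 30; EF_J = 30+13 = 43
Expected project duration μ = 43 weeks. Critical path: B → E → F → J.

Variance along critical path = 4.000 + 1.778 + 5.444 + 0.111 = 11.333; σ = √11.333 = 3.367 weeks.
Z = (49 − 43) / 3.367 = 1.782
P(T ≤ 49) = Φ(1.782) ≈ 0.963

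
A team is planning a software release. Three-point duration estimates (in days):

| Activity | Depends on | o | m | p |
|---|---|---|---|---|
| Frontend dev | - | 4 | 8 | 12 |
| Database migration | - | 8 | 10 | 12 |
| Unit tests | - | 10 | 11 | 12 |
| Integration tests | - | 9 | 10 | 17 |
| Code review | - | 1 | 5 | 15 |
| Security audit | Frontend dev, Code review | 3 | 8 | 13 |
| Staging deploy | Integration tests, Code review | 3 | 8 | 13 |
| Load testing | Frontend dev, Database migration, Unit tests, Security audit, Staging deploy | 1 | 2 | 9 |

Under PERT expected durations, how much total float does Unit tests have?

te_Frontend dev = (4 + 4·8 + 12)/6 = 48/6 = 8
te_Database migration = (8 + 4·10 + 12)/6 = 60/6 = 10
te_Unit tests = (10 + 4·11 + 12)/6 = 66/6 = 11
te_Integration tests = (9 + 4·10 + 17)/6 = 66/6 = 11
te_Code review = (1 + 4·5 + 15)/6 = 36/6 = 6
te_Security audit = (3 + 4·8 + 13)/6 = 48/6 = 8
te_Staging deploy = (3 + 4·8 + 13)/6 = 48/6 = 8
te_Load testing = (1 + 4·2 + 9)/6 = 18/6 = 3

Forward pass:
ES_Frontend dev = 0; EF_Frontend dev = 8
ES_Database migration = 0; EF_Database migration = 10
ES_Unit tests = 0; EF_Unit tests = 11
ES_Integration tests = 0; EF_Integration tests = 11
ES_Code review = 0; EF_Code review = 6
ES_Security audit = max(EF_Frontend dev=8, EF_Code review=6) = 8; EF_Security audit = 8+8 = 16
ES_Staging deploy = max(EF_Integration tests=11, EF_Code review=6) = 11; EF_Staging deploy = 11+8 = 19
ES_Load testing = max(EF_Frontend dev=8, EF_Database migration=10, EF_Unit tests=11, EF_Security audit=16, EF_Staging deploy=19) = 19; EF_Load testing = 19+3 = 22
Expected project duration μ = 22 days. Critical path: Integration tests → Staging deploy → Load testing.

Backward pass:
LF_Load testing = 22; LS_Load testing = 22−3 = 19
LF_Staging deploy = LS_Load testing = 19; LS_Staging deploy = 19−8 = 11
LF_Security audit = LS_Load testing = 19; LS_Security audit = 19−8 = 11
LF_Code review = min(LS_Security audit=11, LS_Staging deploy=11) = 11; LS_Code review = 11−6 = 5
LF_Integration tests = LS_Staging deploy = 11; LS_Integration tests = 11−11 = 0
LF_Unit tests = LS_Load testing = 19; LS_Unit tests = 19−11 = 8
LF_Database migration = LS_Load testing = 19; LS_Database migration = 19−10 = 9
LF_Frontend dev = min(LS_Security audit=11, LS_Load testing=19) = 11; LS_Frontend dev = 11−8 = 3
Slack_Unit tests = LS_Unit tests − ES_Unit tests = 8 − 0 = 8

8 days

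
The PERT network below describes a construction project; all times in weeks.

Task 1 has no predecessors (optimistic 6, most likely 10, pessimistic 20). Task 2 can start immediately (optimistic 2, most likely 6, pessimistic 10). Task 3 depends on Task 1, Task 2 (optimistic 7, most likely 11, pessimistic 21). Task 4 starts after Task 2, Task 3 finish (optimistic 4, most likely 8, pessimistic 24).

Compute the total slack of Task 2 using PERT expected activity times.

te_Task 1 = (6 + 4·10 + 20)/6 = 66/6 = 11
te_Task 2 = (2 + 4·6 + 10)/6 = 36/6 = 6
te_Task 3 = (7 + 4·11 + 21)/6 = 72/6 = 12
te_Task 4 = (4 + 4·8 + 24)/6 = 60/6 = 10

Forward pass:
ES_Task 1 = 0; EF_Task 1 = 11
ES_Task 2 = 0; EF_Task 2 = 6
ES_Task 3 = max(EF_Task 1=11, EF_Task 2=6) = 11; EF_Task 3 = 11+12 = 23
ES_Task 4 = max(EF_Task 2=6, EF_Task 3=23) = 23; EF_Task 4 = 23+10 = 33
Expected project duration μ = 33 weeks. Critical path: Task 1 → Task 3 → Task 4.

Backward pass:
LF_Task 4 = 33; LS_Task 4 = 33−10 = 23
LF_Task 3 = LS_Task 4 = 23; LS_Task 3 = 23−12 = 11
LF_Task 2 = min(LS_Task 3=11, LS_Task 4=23) = 11; LS_Task 2 = 11−6 = 5
LF_Task 1 = LS_Task 3 = 11; LS_Task 1 = 11−11 = 0
Slack_Task 2 = LS_Task 2 − ES_Task 2 = 5 − 0 = 5

5 weeks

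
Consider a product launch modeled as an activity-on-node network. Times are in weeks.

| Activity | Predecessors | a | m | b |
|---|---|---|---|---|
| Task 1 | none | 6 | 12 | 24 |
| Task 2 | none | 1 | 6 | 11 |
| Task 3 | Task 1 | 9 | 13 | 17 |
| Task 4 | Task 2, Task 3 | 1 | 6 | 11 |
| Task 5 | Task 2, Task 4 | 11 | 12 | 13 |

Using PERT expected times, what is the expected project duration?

44 weeks

te_Task 1 = (6 + 4·12 + 24)/6 = 78/6 = 13
te_Task 2 = (1 + 4·6 + 11)/6 = 36/6 = 6
te_Task 3 = (9 + 4·13 + 17)/6 = 78/6 = 13
te_Task 4 = (1 + 4·6 + 11)/6 = 36/6 = 6
te_Task 5 = (11 + 4·12 + 13)/6 = 72/6 = 12

Forward pass:
ES_Task 1 = 0; EF_Task 1 = 13
ES_Task 2 = 0; EF_Task 2 = 6
ES_Task 3 = 13; EF_Task 3 = 13+13 = 26
ES_Task 4 = max(EF_Task 2=6, EF_Task 3=26) = 26; EF_Task 4 = 26+6 = 32
ES_Task 5 = max(EF_Task 2=6, EF_Task 4=32) = 32; EF_Task 5 = 32+12 = 44
Expected project duration μ = 44 weeks. Critical path: Task 1 → Task 3 → Task 4 → Task 5.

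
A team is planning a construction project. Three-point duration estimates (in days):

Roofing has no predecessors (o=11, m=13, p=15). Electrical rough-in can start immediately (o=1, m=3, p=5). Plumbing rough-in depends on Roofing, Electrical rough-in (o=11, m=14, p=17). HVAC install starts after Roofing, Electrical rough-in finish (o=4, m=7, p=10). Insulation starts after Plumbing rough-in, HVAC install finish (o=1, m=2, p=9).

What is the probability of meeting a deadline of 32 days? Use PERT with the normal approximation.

te_Roofing = (11 + 4·13 + 15)/6 = 78/6 = 13; σ²_Roofing = ((15−11)/6)² = 0.444
te_Electrical rough-in = (1 + 4·3 + 5)/6 = 18/6 = 3; σ²_Electrical rough-in = ((5−1)/6)² = 0.444
te_Plumbing rough-in = (11 + 4·14 + 17)/6 = 84/6 = 14; σ²_Plumbing rough-in = ((17−11)/6)² = 1.000
te_HVAC install = (4 + 4·7 + 10)/6 = 42/6 = 7; σ²_HVAC install = ((10−4)/6)² = 1.000
te_Insulation = (1 + 4·2 + 9)/6 = 18/6 = 3; σ²_Insulation = ((9−1)/6)² = 1.778

Forward pass:
ES_Roofing = 0; EF_Roofing = 13
ES_Electrical rough-in = 0; EF_Electrical rough-in = 3
ES_Plumbing rough-in = max(EF_Roofing=13, EF_Electrical rough-in=3) = 13; EF_Plumbing rough-in = 13+14 = 27
ES_HVAC install = max(EF_Roofing=13, EF_Electrical rough-in=3) = 13; EF_HVAC install = 13+7 = 20
ES_Insulation = max(EF_Plumbing rough-in=27, EF_HVAC install=20) = 27; EF_Insulation = 27+3 = 30
Expected project duration μ = 30 days. Critical path: Roofing → Plumbing rough-in → Insulation.

Variance along critical path = 0.444 + 1.000 + 1.778 = 3.222; σ = √3.222 = 1.795 days.
Z = (32 − 30) / 1.795 = 1.114
P(T ≤ 32) = Φ(1.114) ≈ 0.867

0.867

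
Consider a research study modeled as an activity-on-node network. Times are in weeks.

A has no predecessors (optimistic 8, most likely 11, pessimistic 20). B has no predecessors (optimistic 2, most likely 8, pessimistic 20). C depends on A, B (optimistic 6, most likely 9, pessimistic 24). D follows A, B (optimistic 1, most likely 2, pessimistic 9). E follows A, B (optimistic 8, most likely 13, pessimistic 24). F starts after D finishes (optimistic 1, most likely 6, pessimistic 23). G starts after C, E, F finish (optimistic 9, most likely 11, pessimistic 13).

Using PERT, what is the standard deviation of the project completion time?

te_A = (8 + 4·11 + 20)/6 = 72/6 = 12; σ²_A = ((20−8)/6)² = 4.000
te_B = (2 + 4·8 + 20)/6 = 54/6 = 9; σ²_B = ((20−2)/6)² = 9.000
te_C = (6 + 4·9 + 24)/6 = 66/6 = 11; σ²_C = ((24−6)/6)² = 9.000
te_D = (1 + 4·2 + 9)/6 = 18/6 = 3; σ²_D = ((9−1)/6)² = 1.778
te_E = (8 + 4·13 + 24)/6 = 84/6 = 14; σ²_E = ((24−8)/6)² = 7.111
te_F = (1 + 4·6 + 23)/6 = 48/6 = 8; σ²_F = ((23−1)/6)² = 13.444
te_G = (9 + 4·11 + 13)/6 = 66/6 = 11; σ²_G = ((13−9)/6)² = 0.444

Forward pass:
ES_A = 0; EF_A = 12
ES_B = 0; EF_B = 9
ES_C = max(EF_A=12, EF_B=9) = 12; EF_C = 12+11 = 23
ES_D = max(EF_A=12, EF_B=9) = 12; EF_D = 12+3 = 15
ES_E = max(EF_A=12, EF_B=9) = 12; EF_E = 12+14 = 26
ES_F = 15; EF_F = 15+8 = 23
ES_G = max(EF_C=23, EF_E=26, EF_F=23) = 26; EF_G = 26+11 = 37
Expected project duration μ = 37 weeks. Critical path: A → E → G.

Variance along critical path = 4.000 + 7.111 + 0.444 = 11.556
σ = √11.556 = 3.399 weeks

3.40 weeks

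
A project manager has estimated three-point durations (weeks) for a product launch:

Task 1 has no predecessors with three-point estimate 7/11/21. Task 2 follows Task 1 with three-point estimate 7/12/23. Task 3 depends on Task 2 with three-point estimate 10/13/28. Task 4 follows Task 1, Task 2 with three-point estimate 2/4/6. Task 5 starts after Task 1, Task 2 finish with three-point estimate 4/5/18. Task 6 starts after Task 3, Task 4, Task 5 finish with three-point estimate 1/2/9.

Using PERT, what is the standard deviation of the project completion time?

te_Task 1 = (7 + 4·11 + 21)/6 = 72/6 = 12; σ²_Task 1 = ((21−7)/6)² = 5.444
te_Task 2 = (7 + 4·12 + 23)/6 = 78/6 = 13; σ²_Task 2 = ((23−7)/6)² = 7.111
te_Task 3 = (10 + 4·13 + 28)/6 = 90/6 = 15; σ²_Task 3 = ((28−10)/6)² = 9.000
te_Task 4 = (2 + 4·4 + 6)/6 = 24/6 = 4; σ²_Task 4 = ((6−2)/6)² = 0.444
te_Task 5 = (4 + 4·5 + 18)/6 = 42/6 = 7; σ²_Task 5 = ((18−4)/6)² = 5.444
te_Task 6 = (1 + 4·2 + 9)/6 = 18/6 = 3; σ²_Task 6 = ((9−1)/6)² = 1.778

Forward pass:
ES_Task 1 = 0; EF_Task 1 = 12
ES_Task 2 = 12; EF_Task 2 = 12+13 = 25
ES_Task 3 = 25; EF_Task 3 = 25+15 = 40
ES_Task 4 = max(EF_Task 1=12, EF_Task 2=25) = 25; EF_Task 4 = 25+4 = 29
ES_Task 5 = max(EF_Task 1=12, EF_Task 2=25) = 25; EF_Task 5 = 25+7 = 32
ES_Task 6 = max(EF_Task 3=40, EF_Task 4=29, EF_Task 5=32) = 40; EF_Task 6 = 40+3 = 43
Expected project duration μ = 43 weeks. Critical path: Task 1 → Task 2 → Task 3 → Task 6.

Variance along critical path = 5.444 + 7.111 + 9.000 + 1.778 = 23.333
σ = √23.333 = 4.830 weeks

4.83 weeks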